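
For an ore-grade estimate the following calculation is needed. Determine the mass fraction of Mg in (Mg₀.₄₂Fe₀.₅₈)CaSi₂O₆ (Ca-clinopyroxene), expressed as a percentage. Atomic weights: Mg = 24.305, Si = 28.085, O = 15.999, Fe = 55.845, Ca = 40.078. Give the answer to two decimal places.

4.35 weight percent

Molar mass of (Mg₀.₄₂Fe₀.₅₈)CaSi₂O₆: 0.42*24.305 + 0.58*55.845 + 1*40.078 + 2*28.085 + 6*15.999 = 234.840 g/mol.
Mass of Mg per formula unit: 0.42 × 24.305 = 10.208 g.
Weight fraction Mg = 10.208 / 234.840 = 0.0435.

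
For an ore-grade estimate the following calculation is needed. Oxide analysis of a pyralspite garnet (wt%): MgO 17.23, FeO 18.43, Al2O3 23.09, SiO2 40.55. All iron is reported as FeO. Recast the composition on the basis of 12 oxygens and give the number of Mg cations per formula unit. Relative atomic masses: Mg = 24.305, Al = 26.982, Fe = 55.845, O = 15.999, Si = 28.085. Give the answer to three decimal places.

17.23 wt% MgO ÷ 40.304 g/mol = 0.42750 mol, giving 0.42750 Mg and 0.42750 O.
18.43 wt% FeO ÷ 71.844 g/mol = 0.25653 mol, giving 0.25653 Fe and 0.25653 O.
23.09 wt% Al2O3 ÷ 101.961 g/mol = 0.22646 mol, giving 0.45292 Al and 0.67938 O.
40.55 wt% SiO2 ÷ 60.083 g/mol = 0.67490 mol, giving 0.67490 Si and 1.34980 O.
Oxygen sums to 2.71321; scaling by 12/2.71321 = 4.42281 puts the formula on 12 O.
Mg: 0.42750 × 4.42281 = 1.891 atoms per formula unit.

1.891 Mg apfu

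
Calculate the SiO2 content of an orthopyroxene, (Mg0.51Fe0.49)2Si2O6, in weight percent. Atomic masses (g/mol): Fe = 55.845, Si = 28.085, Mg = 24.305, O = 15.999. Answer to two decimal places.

Formula mass = 231.683 g/mol.
2 Si → 2.0000 mol SiO2 per formula unit; M(SiO2) = 60.083, so SiO2 mass = 120.166 g.
120.166/231.683 × 100 = 51.87 wt%.

51.87 wt%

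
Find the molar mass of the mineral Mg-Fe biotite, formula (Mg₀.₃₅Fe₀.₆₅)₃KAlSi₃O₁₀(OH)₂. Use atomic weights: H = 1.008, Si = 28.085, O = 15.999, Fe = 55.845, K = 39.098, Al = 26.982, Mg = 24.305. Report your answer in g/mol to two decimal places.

M = 1.05·24.305 + 1.95·55.845 + 1·39.098 + 1·26.982 + 3·28.085 + 12·15.999 + 2·1.008

478.76 g/mol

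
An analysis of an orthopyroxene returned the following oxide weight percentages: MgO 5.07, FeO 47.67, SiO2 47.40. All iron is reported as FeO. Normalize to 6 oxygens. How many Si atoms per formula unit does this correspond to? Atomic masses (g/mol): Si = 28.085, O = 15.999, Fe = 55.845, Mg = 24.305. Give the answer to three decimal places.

MgO (M=40.304): mol = 0.12579; Mg = 0.12579, O = 0.12579.
FeO (M=71.844): mol = 0.66352; Fe = 0.66352, O = 0.66352.
SiO2 (M=60.083): mol = 0.78891; Si = 0.78891, O = 1.57782.
ΣO = 2.36713; factor = 6/ΣO = 2.53472.
Si apfu = 0.78891 × 2.53472 = 2.000.

2.000 Si apfu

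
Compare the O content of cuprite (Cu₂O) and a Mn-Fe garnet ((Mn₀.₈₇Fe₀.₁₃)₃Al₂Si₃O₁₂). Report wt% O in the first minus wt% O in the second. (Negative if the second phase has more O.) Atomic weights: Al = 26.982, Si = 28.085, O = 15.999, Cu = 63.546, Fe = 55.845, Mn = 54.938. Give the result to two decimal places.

-27.58 percentage points

O in Cu₂O: molar mass 143.091 g/mol; 1×15.999 = 15.999 g → 11.18 wt%.
O in (Mn₀.₈₇Fe₀.₁₃)₃Al₂Si₃O₁₂: molar mass 495.375 g/mol; 12×15.999 = 191.988 g → 38.76 wt%.
Difference = 11.18 − 38.76 = -27.58 percentage points.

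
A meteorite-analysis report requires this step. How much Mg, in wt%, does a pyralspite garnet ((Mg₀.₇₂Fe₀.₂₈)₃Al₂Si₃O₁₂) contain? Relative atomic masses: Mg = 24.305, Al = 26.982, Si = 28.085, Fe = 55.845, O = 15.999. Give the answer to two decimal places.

12.22 wt%

Formula mass = 2.16×24.305 + 0.84×55.845 + 2×26.982 + 3×28.085 + 12×15.999 = 429.616 g/mol, of which 52.499 g is Mg.
So Mg makes up 52.499/429.616 = 0.1222 of the mass, i.e. 12.22%.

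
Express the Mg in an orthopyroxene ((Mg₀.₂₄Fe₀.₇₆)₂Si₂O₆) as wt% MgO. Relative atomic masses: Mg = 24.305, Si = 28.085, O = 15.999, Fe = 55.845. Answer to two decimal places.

Formula mass = 248.715 g/mol.
0.48 Mg → 0.4800 mol MgO per formula unit; M(MgO) = 40.304, so MgO mass = 19.346 g.
19.346/248.715 × 100 = 7.78 wt%.

7.78 wt%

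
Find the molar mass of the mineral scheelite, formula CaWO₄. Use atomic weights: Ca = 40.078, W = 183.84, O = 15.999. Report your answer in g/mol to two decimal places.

287.91 g/mol

Ca: 1 × 40.078 = 40.0780
W: 1 × 183.84 = 183.8400
O: 4 × 15.999 = 63.9960
Summing the contributions gives the formula mass.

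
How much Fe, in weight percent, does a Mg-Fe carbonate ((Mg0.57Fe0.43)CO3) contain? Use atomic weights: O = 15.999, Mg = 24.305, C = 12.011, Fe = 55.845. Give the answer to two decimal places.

Molar mass of (Mg0.57Fe0.43)CO3: 0.57×24.305 + 0.43×55.845 + 1×12.011 + 3×15.999 = 97.875 g/mol.
Mass of Fe per formula unit: 0.43 × 55.845 = 24.013 g.
Weight fraction Fe = 24.013 / 97.875 = 0.2453.

24.53 weight percent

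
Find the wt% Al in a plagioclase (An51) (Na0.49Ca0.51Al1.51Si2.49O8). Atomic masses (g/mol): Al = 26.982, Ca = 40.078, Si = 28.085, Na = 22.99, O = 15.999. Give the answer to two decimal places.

15.07 wt%

Formula mass = 0.49·22.99 + 0.51·40.078 + 1.51·26.982 + 2.49·28.085 + 8·15.999 = 270.371 g/mol, of which 40.743 g is Al.
So Al makes up 40.743/270.371 = 0.1507 of the mass, i.e. 15.07%.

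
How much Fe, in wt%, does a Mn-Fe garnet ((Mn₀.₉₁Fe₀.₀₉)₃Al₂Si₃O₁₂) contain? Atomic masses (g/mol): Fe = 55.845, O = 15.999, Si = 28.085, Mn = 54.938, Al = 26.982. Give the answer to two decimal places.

3.04 wt%

Molar mass of (Mn₀.₉₁Fe₀.₀₉)₃Al₂Si₃O₁₂: 2.73×54.938 + 0.27×55.845 + 2×26.982 + 3×28.085 + 12×15.999 = 495.266 g/mol.
Mass of Fe per formula unit: 0.27 × 55.845 = 15.078 g.
Weight fraction Fe = 15.078 / 495.266 = 0.0304.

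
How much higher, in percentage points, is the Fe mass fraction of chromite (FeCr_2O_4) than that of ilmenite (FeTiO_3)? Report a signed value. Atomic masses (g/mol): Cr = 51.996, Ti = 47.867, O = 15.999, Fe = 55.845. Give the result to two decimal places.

-11.86 percentage points

First mineral: 55.845 g Fe in 223.833 g formula = 24.95 wt% Fe.
Second mineral: 55.845 g Fe in 151.709 g formula = 36.81 wt% Fe.
24.95% − 36.81% gives a difference of -11.86 percentage points.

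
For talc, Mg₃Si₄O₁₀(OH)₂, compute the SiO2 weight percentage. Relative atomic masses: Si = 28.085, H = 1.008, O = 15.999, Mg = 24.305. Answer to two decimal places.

Formula mass = 379.259 g/mol.
4 Si → 4.0000 mol SiO2 per formula unit; M(SiO2) = 60.083, so SiO2 mass = 240.332 g.
240.332/379.259 × 100 = 63.37 wt%.

63.37 wt%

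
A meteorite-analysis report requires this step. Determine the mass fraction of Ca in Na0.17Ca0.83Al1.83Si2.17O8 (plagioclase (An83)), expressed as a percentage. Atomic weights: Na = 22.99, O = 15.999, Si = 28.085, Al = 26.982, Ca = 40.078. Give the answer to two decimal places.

M(Na0.17Ca0.83Al1.83Si2.17O8) = 275.487 g/mol.
Ca contributes 0.83 × 40.078 = 33.265 g per mole.
33.265/275.487 = 0.1207 → 12.07%.

12.07 wt%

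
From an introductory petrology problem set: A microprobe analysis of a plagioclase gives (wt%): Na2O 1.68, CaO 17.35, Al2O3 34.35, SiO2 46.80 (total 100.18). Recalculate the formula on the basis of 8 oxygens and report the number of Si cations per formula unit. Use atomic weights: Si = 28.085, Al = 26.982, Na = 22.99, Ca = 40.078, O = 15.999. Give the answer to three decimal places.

Na2O: 1.68/61.979 = 0.02711 mol → 0.05422 mol Na, 0.02711 mol O.
CaO: 17.35/56.077 = 0.30940 mol → 0.30940 mol Ca, 0.30940 mol O.
Al2O3: 34.35/101.961 = 0.33689 mol → 0.67378 mol Al, 1.01067 mol O.
SiO2: 46.80/60.083 = 0.77892 mol → 0.77892 mol Si, 1.55784 mol O.
Total oxygen = 2.90502 mol. Normalization factor = 8/2.90502 = 2.75385.
Si per 8 O = 0.77892 × 2.75385 = 2.145.

2.145 Si apfu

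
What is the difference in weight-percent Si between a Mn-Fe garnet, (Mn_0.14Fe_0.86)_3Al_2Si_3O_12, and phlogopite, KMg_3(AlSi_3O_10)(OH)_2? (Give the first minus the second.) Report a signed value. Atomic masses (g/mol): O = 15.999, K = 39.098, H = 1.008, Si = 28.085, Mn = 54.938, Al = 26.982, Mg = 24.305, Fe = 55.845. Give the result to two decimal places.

First mineral: 84.255 g Si in 497.361 g formula = 16.94 wt% Si.
Second mineral: 84.255 g Si in 417.254 g formula = 20.19 wt% Si.
16.94% − 20.19% gives a difference of -3.25 percentage points.

-3.25 percentage points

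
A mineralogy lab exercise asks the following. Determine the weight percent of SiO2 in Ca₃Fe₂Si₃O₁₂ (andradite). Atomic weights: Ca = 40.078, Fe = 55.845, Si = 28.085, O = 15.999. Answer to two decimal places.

35.47 wt%

Formula mass = 508.167 g/mol.
3 Si → 3.0000 mol SiO2 per formula unit; M(SiO2) = 60.083, so SiO2 mass = 180.249 g.
180.249/508.167 × 100 = 35.47 wt%.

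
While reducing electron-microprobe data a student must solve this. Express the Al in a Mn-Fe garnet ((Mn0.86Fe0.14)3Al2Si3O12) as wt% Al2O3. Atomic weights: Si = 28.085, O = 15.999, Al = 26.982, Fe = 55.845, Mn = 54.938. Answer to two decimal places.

20.58 wt%

Molar mass of (Mn0.86Fe0.14)3Al2Si3O12 = 2.58×54.938 + 0.42×55.845 + 2×26.982 + 3×28.085 + 12×15.999 = 495.402 g/mol.
Each formula unit contains 2 Al, equivalent to 2/2 = 1.0000 mol Al2O3.
M(Al2O3) = 2×26.982 + 3×15.999 = 101.961 g/mol.
Mass of Al2O3 per formula unit = 1.0000 × 101.961 = 101.961 g.
Al2O3 wt% = 101.961 / 495.402 × 100 = 20.58%.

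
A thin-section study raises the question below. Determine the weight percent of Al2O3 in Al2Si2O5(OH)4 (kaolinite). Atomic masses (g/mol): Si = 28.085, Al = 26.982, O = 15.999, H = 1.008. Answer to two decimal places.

Formula mass = 258.157 g/mol.
2 Al → 1.0000 mol Al2O3 per formula unit; M(Al2O3) = 101.961, so Al2O3 mass = 101.961 g.
101.961/258.157 × 100 = 39.50 wt%.

39.50 wt%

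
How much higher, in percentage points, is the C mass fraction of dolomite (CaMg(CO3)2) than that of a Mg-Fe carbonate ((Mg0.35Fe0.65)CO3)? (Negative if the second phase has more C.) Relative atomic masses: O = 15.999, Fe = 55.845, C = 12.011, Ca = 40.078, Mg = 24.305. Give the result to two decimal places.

1.57 percentage points

C in CaMg(CO3)2: molar mass 184.399 g/mol; 2×12.011 = 24.022 g → 13.03 wt%.
C in (Mg0.35Fe0.65)CO3: molar mass 104.814 g/mol; 1×12.011 = 12.011 g → 11.46 wt%.
Difference = 13.03 − 11.46 = 1.57 percentage points.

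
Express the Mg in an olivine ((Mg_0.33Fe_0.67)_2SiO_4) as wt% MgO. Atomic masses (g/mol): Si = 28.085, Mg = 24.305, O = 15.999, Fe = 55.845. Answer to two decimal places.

M((Mg_0.33Fe_0.67)_2SiO_4) = 182.955 g/mol; M(MgO) = 40.304 g/mol.
Moles MgO per formula unit = 0.66 Mg ÷ 1 = 0.6600.
MgO fraction = (0.6600 × 40.304) / 182.955 = 26.601/182.955 = 0.1454.

14.54 wt%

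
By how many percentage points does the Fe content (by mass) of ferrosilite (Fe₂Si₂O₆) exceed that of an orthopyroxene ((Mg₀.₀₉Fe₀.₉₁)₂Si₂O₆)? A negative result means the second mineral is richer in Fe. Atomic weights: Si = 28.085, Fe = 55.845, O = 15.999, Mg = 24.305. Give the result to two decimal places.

First mineral: 111.690 g Fe in 263.854 g formula = 42.33 wt% Fe.
Second mineral: 101.638 g Fe in 258.177 g formula = 39.37 wt% Fe.
42.33% − 39.37% gives a difference of 2.96 percentage points.

2.96 percentage points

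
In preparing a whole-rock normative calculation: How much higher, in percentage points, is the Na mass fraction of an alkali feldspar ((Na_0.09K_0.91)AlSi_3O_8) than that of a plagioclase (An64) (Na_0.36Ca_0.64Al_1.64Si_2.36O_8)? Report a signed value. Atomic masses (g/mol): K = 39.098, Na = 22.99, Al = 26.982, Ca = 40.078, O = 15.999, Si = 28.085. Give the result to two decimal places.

First mineral: 2.069 g Na in 276.877 g formula = 0.75 wt% Na.
Second mineral: 8.276 g Na in 272.449 g formula = 3.04 wt% Na.
0.75% − 3.04% gives a difference of -2.29 percentage points.

-2.29 percentage points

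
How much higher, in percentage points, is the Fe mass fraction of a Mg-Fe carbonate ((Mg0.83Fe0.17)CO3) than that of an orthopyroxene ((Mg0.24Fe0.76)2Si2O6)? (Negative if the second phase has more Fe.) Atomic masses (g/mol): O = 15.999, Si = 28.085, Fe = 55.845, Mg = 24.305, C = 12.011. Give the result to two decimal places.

-23.54 percentage points

M((Mg0.83Fe0.17)CO3) = 89.675 g/mol, so wt% Fe = 9.494/89.675 × 100 = 10.59%.
M((Mg0.24Fe0.76)2Si2O6) = 248.715 g/mol, so wt% Fe = 84.884/248.715 × 100 = 34.13%.
10.59 − 34.13 = -23.54 pp.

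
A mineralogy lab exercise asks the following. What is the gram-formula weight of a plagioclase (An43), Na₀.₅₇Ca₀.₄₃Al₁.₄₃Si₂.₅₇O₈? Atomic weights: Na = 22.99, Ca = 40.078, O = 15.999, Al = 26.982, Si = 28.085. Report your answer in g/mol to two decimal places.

M = 0.57*22.99 + 0.43*40.078 + 1.43*26.982 + 2.57*28.085 + 8*15.999

269.09 g/mol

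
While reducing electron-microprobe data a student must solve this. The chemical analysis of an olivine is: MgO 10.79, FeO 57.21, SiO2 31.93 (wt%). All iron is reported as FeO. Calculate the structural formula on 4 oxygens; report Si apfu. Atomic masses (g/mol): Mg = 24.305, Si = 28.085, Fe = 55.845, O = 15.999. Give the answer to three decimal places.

0.999 Si apfu

MgO (M=40.304): mol = 0.26772; Mg = 0.26772, O = 0.26772.
FeO (M=71.844): mol = 0.79631; Fe = 0.79631, O = 0.79631.
SiO2 (M=60.083): mol = 0.53143; Si = 0.53143, O = 1.06286.
ΣO = 2.12689; factor = 4/ΣO = 1.88068.
Si apfu = 0.53143 × 1.88068 = 0.999.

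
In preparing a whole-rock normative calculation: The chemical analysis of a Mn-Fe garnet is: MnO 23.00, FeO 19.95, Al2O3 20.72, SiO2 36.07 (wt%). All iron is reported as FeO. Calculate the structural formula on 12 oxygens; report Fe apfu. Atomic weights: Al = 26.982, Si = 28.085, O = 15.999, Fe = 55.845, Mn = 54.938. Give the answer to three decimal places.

1.381 Fe apfu

MnO (M=70.937): mol = 0.32423; Mn = 0.32423, O = 0.32423.
FeO (M=71.844): mol = 0.27768; Fe = 0.27768, O = 0.27768.
Al2O3 (M=101.961): mol = 0.20321; Al = 0.40642, O = 0.60963.
SiO2 (M=60.083): mol = 0.60034; Si = 0.60034, O = 1.20068.
ΣO = 2.41222; factor = 12/ΣO = 4.97467.
Fe apfu = 0.27768 × 4.97467 = 1.381.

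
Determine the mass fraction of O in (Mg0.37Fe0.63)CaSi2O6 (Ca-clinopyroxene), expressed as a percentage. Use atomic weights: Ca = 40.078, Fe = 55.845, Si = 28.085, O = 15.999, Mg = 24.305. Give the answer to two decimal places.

40.60 mass %

Molar mass of (Mg0.37Fe0.63)CaSi2O6: 0.37×24.305 + 0.63×55.845 + 1×40.078 + 2×28.085 + 6×15.999 = 236.417 g/mol.
Mass of O per formula unit: 6 × 15.999 = 95.994 g.
Weight fraction O = 95.994 / 236.417 = 0.4060.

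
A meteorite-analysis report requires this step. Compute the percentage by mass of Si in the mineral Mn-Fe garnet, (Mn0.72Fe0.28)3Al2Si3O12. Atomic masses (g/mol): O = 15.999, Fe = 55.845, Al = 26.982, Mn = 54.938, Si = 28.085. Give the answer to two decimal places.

16.99 mass %

Molar mass of (Mn0.72Fe0.28)3Al2Si3O12: 2.16·54.938 + 0.84·55.845 + 2·26.982 + 3·28.085 + 12·15.999 = 495.783 g/mol.
Mass of Si per formula unit: 3 × 28.085 = 84.255 g.
Weight fraction Si = 84.255 / 495.783 = 0.1699.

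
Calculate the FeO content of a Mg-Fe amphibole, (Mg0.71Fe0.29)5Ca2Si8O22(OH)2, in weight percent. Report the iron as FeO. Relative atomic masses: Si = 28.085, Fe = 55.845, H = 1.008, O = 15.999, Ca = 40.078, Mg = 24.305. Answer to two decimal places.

12.14 wt%

Formula mass = 858.086 g/mol.
1.45 Fe → 1.4500 mol FeO per formula unit; M(FeO) = 71.844, so FeO mass = 104.174 g.
104.174/858.086 × 100 = 12.14 wt%.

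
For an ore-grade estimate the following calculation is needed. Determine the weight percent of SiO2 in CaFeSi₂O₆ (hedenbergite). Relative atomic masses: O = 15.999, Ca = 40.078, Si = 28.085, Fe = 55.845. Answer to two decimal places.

48.44 wt%

Formula mass = 248.087 g/mol.
2 Si → 2.0000 mol SiO2 per formula unit; M(SiO2) = 60.083, so SiO2 mass = 120.166 g.
120.166/248.087 × 100 = 48.44 wt%.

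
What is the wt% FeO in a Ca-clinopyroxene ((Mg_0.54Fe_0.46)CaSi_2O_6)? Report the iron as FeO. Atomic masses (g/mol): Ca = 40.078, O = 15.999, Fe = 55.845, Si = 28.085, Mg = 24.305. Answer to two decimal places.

14.30 wt%

M((Mg_0.54Fe_0.46)CaSi_2O_6) = 231.055 g/mol; M(FeO) = 71.844 g/mol.
Moles FeO per formula unit = 0.46 Fe ÷ 1 = 0.4600.
FeO fraction = (0.4600 × 71.844) / 231.055 = 33.048/231.055 = 0.1430.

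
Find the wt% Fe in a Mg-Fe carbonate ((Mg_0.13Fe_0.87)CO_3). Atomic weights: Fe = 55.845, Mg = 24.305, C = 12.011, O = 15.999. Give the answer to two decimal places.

43.48 mass %

Formula mass = 0.13*24.305 + 0.87*55.845 + 1*12.011 + 3*15.999 = 111.753 g/mol, of which 48.585 g is Fe.
So Fe makes up 48.585/111.753 = 0.4348 of the mass, i.e. 43.48%.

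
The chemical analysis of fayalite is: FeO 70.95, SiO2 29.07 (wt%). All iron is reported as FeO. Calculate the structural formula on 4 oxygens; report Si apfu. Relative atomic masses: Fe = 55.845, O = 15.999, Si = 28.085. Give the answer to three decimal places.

0.990 Si apfu

FeO (M=71.844): mol = 0.98756; Fe = 0.98756, O = 0.98756.
SiO2 (M=60.083): mol = 0.48383; Si = 0.48383, O = 0.96766.
ΣO = 1.95522; factor = 4/ΣO = 2.04581.
Si apfu = 0.48383 × 2.04581 = 0.990.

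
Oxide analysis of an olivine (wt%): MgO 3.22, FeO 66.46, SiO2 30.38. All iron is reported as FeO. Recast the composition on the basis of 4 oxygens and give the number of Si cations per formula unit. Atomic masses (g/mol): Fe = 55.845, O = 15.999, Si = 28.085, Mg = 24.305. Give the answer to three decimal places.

1.003 Si apfu

MgO: 3.22/40.304 = 0.07989 mol → 0.07989 mol Mg, 0.07989 mol O.
FeO: 66.46/71.844 = 0.92506 mol → 0.92506 mol Fe, 0.92506 mol O.
SiO2: 30.38/60.083 = 0.50563 mol → 0.50563 mol Si, 1.01126 mol O.
Total oxygen = 2.01621 mol. Normalization factor = 4/2.01621 = 1.98392.
Si per 4 O = 0.50563 × 1.98392 = 1.003.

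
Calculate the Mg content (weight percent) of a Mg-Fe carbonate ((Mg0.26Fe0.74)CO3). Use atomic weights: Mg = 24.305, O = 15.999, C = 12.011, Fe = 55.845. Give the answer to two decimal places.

5.87 weight percent

M((Mg0.26Fe0.74)CO3) = 107.653 g/mol.
Mg contributes 0.26 × 24.305 = 6.319 g per mole.
6.319/107.653 = 0.0587 → 5.87%.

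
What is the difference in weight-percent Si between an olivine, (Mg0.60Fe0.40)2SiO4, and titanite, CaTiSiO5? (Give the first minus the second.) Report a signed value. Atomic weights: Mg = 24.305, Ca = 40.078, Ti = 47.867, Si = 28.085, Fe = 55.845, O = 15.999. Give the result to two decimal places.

2.60 percentage points

Si in (Mg0.60Fe0.40)2SiO4: molar mass 165.923 g/mol; 1×28.085 = 28.085 g → 16.93 wt%.
Si in CaTiSiO5: molar mass 196.025 g/mol; 1×28.085 = 28.085 g → 14.33 wt%.
Difference = 16.93 − 14.33 = 2.60 percentage points.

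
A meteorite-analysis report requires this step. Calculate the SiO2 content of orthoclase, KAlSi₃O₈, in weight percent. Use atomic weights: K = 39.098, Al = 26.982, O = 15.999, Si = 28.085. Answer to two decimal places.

64.76 wt%

Molar mass of KAlSi₃O₈ = 1×39.098 + 1×26.982 + 3×28.085 + 8×15.999 = 278.327 g/mol.
Each formula unit contains 3 Si, equivalent to 3/1 = 3.0000 mol SiO2.
M(SiO2) = 1×28.085 + 2×15.999 = 60.083 g/mol.
Mass of SiO2 per formula unit = 3.0000 × 60.083 = 180.249 g.
SiO2 wt% = 180.249 / 278.327 × 100 = 64.76%.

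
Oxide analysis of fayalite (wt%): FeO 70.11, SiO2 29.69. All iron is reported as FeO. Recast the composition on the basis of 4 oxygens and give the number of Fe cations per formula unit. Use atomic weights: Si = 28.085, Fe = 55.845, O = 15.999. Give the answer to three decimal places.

1.987 Fe apfu

70.11 wt% FeO ÷ 71.844 g/mol = 0.97586 mol, giving 0.97586 Fe and 0.97586 O.
29.69 wt% SiO2 ÷ 60.083 g/mol = 0.49415 mol, giving 0.49415 Si and 0.98830 O.
Oxygen sums to 1.96416; scaling by 4/1.96416 = 2.03649 puts the formula on 4 O.
Fe: 0.97586 × 2.03649 = 1.987 atoms per formula unit.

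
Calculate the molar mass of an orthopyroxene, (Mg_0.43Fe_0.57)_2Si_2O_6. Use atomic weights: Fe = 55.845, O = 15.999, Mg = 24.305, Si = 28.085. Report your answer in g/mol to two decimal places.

236.73 g/mol

Mg: 0.86 × 24.305 = 20.9023
Fe: 1.14 × 55.845 = 63.6633
Si: 2 × 28.085 = 56.1700
O: 6 × 15.999 = 95.9940
Summing the contributions gives the formula mass.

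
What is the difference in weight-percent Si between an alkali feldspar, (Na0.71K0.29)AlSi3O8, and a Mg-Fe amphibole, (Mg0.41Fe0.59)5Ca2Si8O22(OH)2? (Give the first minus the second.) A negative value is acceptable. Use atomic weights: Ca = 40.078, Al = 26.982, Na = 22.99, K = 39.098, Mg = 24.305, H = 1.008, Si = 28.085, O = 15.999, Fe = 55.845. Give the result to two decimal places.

M((Na0.71K0.29)AlSi3O8) = 266.890 g/mol, so wt% Si = 84.255/266.890 × 100 = 31.57%.
M((Mg0.41Fe0.59)5Ca2Si8O22(OH)2) = 905.396 g/mol, so wt% Si = 224.680/905.396 × 100 = 24.82%.
31.57 − 24.82 = 6.75 pp.

6.75 percentage points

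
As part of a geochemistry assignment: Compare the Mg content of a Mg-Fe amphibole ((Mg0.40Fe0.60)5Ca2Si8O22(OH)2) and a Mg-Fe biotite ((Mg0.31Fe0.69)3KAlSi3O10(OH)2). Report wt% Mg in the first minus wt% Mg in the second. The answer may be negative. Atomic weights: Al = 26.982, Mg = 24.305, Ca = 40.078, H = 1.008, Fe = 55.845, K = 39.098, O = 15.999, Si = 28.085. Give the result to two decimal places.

First mineral: 48.610 g Mg in 906.973 g formula = 5.36 wt% Mg.
Second mineral: 22.604 g Mg in 482.542 g formula = 4.68 wt% Mg.
5.36% − 4.68% gives a difference of 0.68 percentage points.

0.68 percentage points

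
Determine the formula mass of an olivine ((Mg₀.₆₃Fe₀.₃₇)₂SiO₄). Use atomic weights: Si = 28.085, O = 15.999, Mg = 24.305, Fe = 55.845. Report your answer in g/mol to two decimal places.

164.03 g/mol

The formula mass is the sum 1.26*24.305 + 0.74*55.845 + 1*28.085 + 4*15.999.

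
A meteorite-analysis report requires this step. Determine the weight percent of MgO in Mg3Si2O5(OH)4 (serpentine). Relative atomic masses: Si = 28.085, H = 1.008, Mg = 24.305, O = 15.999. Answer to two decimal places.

Molar mass of Mg3Si2O5(OH)4 = 3×24.305 + 2×28.085 + 9×15.999 + 4×1.008 = 277.108 g/mol.
Each formula unit contains 3 Mg, equivalent to 3/1 = 3.0000 mol MgO.
M(MgO) = 1×24.305 + 1×15.999 = 40.304 g/mol.
Mass of MgO per formula unit = 3.0000 × 40.304 = 120.912 g.
MgO wt% = 120.912 / 277.108 × 100 = 43.63%.

43.63 wt%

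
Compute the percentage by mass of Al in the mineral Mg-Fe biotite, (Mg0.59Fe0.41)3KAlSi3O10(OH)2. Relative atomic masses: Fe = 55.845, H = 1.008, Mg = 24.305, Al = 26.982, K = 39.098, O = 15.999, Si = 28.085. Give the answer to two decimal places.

Formula mass = 1.77*24.305 + 1.23*55.845 + 1*39.098 + 1*26.982 + 3*28.085 + 12*15.999 + 2*1.008 = 456.048 g/mol, of which 26.982 g is Al.
So Al makes up 26.982/456.048 = 0.0592 of the mass, i.e. 5.92%.

5.92 weight percent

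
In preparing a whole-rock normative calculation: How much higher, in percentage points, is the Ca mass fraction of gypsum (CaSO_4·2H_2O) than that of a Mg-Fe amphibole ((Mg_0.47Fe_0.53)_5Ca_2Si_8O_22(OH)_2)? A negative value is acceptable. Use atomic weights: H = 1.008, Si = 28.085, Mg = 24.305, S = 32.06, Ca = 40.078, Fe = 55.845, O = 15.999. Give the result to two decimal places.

Ca in CaSO_4·2H_2O: molar mass 172.164 g/mol; 1×40.078 = 40.078 g → 23.28 wt%.
Ca in (Mg_0.47Fe_0.53)_5Ca_2Si_8O_22(OH)_2: molar mass 895.934 g/mol; 2×40.078 = 80.156 g → 8.95 wt%.
Difference = 23.28 − 8.95 = 14.33 percentage points.

14.33 percentage points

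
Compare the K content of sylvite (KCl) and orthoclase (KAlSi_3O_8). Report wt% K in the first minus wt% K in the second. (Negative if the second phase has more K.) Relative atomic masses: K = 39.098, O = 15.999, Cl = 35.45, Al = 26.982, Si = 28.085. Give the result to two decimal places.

38.40 percentage points

First mineral: 39.098 g K in 74.548 g formula = 52.45 wt% K.
Second mineral: 39.098 g K in 278.327 g formula = 14.05 wt% K.
52.45% − 14.05% gives a difference of 38.40 percentage points.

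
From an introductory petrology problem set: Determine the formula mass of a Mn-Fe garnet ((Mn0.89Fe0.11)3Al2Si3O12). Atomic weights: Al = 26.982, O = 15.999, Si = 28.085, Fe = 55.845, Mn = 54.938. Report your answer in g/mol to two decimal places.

495.32 g/mol

The formula mass is the sum 2.67(54.938) + 0.33(55.845) + 2(26.982) + 3(28.085) + 12(15.999).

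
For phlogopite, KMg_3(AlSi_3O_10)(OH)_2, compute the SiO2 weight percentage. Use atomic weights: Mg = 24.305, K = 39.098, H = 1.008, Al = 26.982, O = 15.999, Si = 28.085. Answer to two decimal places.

43.20 wt%

Molar mass of KMg_3(AlSi_3O_10)(OH)_2 = 1×39.098 + 3×24.305 + 1×26.982 + 3×28.085 + 12×15.999 + 2×1.008 = 417.254 g/mol.
Each formula unit contains 3 Si, equivalent to 3/1 = 3.0000 mol SiO2.
M(SiO2) = 1×28.085 + 2×15.999 = 60.083 g/mol.
Mass of SiO2 per formula unit = 3.0000 × 60.083 = 180.249 g.
SiO2 wt% = 180.249 / 417.254 × 100 = 43.20%.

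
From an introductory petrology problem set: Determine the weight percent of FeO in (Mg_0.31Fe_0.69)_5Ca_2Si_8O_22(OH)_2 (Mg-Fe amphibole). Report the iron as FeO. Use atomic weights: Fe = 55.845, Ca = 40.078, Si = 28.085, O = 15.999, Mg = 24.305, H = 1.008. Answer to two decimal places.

26.91 wt%

M((Mg_0.31Fe_0.69)_5Ca_2Si_8O_22(OH)_2) = 921.166 g/mol; M(FeO) = 71.844 g/mol.
Moles FeO per formula unit = 3.45 Fe ÷ 1 = 3.4500.
FeO fraction = (3.4500 × 71.844) / 921.166 = 247.862/921.166 = 0.2691.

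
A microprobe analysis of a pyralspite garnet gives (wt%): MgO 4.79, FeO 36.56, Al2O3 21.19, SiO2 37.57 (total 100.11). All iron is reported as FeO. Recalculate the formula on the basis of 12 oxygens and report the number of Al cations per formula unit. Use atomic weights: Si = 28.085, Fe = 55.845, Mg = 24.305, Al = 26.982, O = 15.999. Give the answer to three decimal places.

1.994 Al apfu

MgO: 4.79/40.304 = 0.11885 mol → 0.11885 mol Mg, 0.11885 mol O.
FeO: 36.56/71.844 = 0.50888 mol → 0.50888 mol Fe, 0.50888 mol O.
Al2O3: 21.19/101.961 = 0.20782 mol → 0.41564 mol Al, 0.62346 mol O.
SiO2: 37.57/60.083 = 0.62530 mol → 0.62530 mol Si, 1.25060 mol O.
Total oxygen = 2.50179 mol. Normalization factor = 12/2.50179 = 4.79657.
Al per 12 O = 0.41564 × 4.79657 = 1.994.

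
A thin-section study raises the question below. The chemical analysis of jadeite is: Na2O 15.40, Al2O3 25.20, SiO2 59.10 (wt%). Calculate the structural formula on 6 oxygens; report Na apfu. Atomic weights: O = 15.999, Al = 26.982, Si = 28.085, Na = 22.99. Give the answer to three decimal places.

1.008 Na apfu

15.40 wt% Na2O ÷ 61.979 g/mol = 0.24847 mol, giving 0.49694 Na and 0.24847 O.
25.20 wt% Al2O3 ÷ 101.961 g/mol = 0.24715 mol, giving 0.49430 Al and 0.74145 O.
59.10 wt% SiO2 ÷ 60.083 g/mol = 0.98364 mol, giving 0.98364 Si and 1.96728 O.
Oxygen sums to 2.95720; scaling by 6/2.95720 = 2.02895 puts the formula on 6 O.
Na: 0.49694 × 2.02895 = 1.008 atoms per formula unit.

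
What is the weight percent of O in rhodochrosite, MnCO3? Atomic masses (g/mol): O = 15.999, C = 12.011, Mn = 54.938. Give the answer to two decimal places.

41.76 mass %

M(MnCO3) = 114.946 g/mol.
O contributes 3 × 15.999 = 47.997 g per mole.
47.997/114.946 = 0.4176 → 41.76%.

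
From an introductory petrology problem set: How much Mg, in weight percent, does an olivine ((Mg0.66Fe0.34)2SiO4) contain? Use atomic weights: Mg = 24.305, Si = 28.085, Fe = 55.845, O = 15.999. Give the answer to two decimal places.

Formula mass = 1.32×24.305 + 0.68×55.845 + 1×28.085 + 4×15.999 = 162.138 g/mol, of which 32.083 g is Mg.
So Mg makes up 32.083/162.138 = 0.1979 of the mass, i.e. 19.79%.

19.79 weight percent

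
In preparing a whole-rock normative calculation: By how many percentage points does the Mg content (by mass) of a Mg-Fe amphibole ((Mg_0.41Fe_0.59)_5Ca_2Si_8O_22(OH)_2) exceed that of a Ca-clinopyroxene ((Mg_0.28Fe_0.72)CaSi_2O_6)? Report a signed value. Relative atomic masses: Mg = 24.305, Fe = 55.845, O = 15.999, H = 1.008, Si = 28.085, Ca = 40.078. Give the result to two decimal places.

Mg in (Mg_0.41Fe_0.59)_5Ca_2Si_8O_22(OH)_2: molar mass 905.396 g/mol; 2.05×24.305 = 49.825 g → 5.50 wt%.
Mg in (Mg_0.28Fe_0.72)CaSi_2O_6: molar mass 239.256 g/mol; 0.28×24.305 = 6.805 g → 2.84 wt%.
Difference = 5.50 − 2.84 = 2.66 percentage points.

2.66 percentage points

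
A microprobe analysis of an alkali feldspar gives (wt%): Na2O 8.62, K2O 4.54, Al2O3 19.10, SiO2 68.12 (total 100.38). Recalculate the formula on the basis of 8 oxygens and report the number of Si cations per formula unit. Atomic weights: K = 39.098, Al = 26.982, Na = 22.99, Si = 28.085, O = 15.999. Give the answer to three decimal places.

3.007 Si apfu

8.62 wt% Na2O ÷ 61.979 g/mol = 0.13908 mol, giving 0.27816 Na and 0.13908 O.
4.54 wt% K2O ÷ 94.195 g/mol = 0.04820 mol, giving 0.09640 K and 0.04820 O.
19.10 wt% Al2O3 ÷ 101.961 g/mol = 0.18733 mol, giving 0.37466 Al and 0.56199 O.
68.12 wt% SiO2 ÷ 60.083 g/mol = 1.13376 mol, giving 1.13376 Si and 2.26752 O.
Oxygen sums to 3.01679; scaling by 8/3.01679 = 2.65183 puts the formula on 8 O.
Si: 1.13376 × 2.65183 = 3.007 atoms per formula unit.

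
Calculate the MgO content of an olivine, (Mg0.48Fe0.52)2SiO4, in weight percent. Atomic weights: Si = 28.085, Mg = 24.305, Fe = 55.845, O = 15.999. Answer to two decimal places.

M((Mg0.48Fe0.52)2SiO4) = 173.493 g/mol; M(MgO) = 40.304 g/mol.
Moles MgO per formula unit = 0.96 Mg ÷ 1 = 0.9600.
MgO fraction = (0.9600 × 40.304) / 173.493 = 38.692/173.493 = 0.2230.

22.30 wt%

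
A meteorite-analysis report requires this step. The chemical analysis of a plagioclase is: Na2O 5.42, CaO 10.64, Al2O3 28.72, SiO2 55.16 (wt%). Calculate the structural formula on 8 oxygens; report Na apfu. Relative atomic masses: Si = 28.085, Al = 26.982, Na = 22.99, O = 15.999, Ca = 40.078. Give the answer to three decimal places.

0.473 Na apfu

5.42 wt% Na2O ÷ 61.979 g/mol = 0.08745 mol, giving 0.17490 Na and 0.08745 O.
10.64 wt% CaO ÷ 56.077 g/mol = 0.18974 mol, giving 0.18974 Ca and 0.18974 O.
28.72 wt% Al2O3 ÷ 101.961 g/mol = 0.28168 mol, giving 0.56336 Al and 0.84504 O.
55.16 wt% SiO2 ÷ 60.083 g/mol = 0.91806 mol, giving 0.91806 Si and 1.83612 O.
Oxygen sums to 2.95835; scaling by 8/2.95835 = 2.70421 puts the formula on 8 O.
Na: 0.17490 × 2.70421 = 0.473 atoms per formula unit.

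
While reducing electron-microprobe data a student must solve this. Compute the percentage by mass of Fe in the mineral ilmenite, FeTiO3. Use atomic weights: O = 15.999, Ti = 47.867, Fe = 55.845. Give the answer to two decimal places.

M(FeTiO3) = 151.709 g/mol.
Fe contributes 1 × 55.845 = 55.845 g per mole.
55.845/151.709 = 0.3681 → 36.81%.

36.81 weight percent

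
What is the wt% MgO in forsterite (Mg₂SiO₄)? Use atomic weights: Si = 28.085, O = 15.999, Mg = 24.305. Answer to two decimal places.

Molar mass of Mg₂SiO₄ = 2×24.305 + 1×28.085 + 4×15.999 = 140.691 g/mol.
Each formula unit contains 2 Mg, equivalent to 2/1 = 2.0000 mol MgO.
M(MgO) = 1×24.305 + 1×15.999 = 40.304 g/mol.
Mass of MgO per formula unit = 2.0000 × 40.304 = 80.608 g.
MgO wt% = 80.608 / 140.691 × 100 = 57.29%.

57.29 wt%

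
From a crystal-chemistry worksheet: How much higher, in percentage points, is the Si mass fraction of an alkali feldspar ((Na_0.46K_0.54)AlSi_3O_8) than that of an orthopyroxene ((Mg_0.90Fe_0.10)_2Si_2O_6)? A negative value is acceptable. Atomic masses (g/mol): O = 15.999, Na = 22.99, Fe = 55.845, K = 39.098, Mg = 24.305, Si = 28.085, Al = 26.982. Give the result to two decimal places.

3.98 percentage points

First mineral: 84.255 g Si in 270.917 g formula = 31.10 wt% Si.
Second mineral: 56.170 g Si in 207.082 g formula = 27.12 wt% Si.
31.10% − 27.12% gives a difference of 3.98 percentage points.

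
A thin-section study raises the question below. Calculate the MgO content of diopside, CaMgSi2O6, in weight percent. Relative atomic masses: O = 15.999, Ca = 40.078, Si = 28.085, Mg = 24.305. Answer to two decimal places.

Formula mass = 216.547 g/mol.
1 Mg → 1.0000 mol MgO per formula unit; M(MgO) = 40.304, so MgO mass = 40.304 g.
40.304/216.547 × 100 = 18.61 wt%.

18.61 wt%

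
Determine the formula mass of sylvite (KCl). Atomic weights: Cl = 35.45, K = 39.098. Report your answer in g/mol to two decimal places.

74.55 g/mol

K: 1 × 39.098 = 39.0980
Cl: 1 × 35.45 = 35.4500
Summing the contributions gives the formula mass.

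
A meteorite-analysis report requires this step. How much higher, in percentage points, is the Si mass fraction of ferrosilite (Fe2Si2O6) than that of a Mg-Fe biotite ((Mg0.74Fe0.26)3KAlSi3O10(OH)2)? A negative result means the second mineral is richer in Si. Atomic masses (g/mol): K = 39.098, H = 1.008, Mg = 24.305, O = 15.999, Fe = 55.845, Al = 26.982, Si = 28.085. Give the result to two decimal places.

M(Fe2Si2O6) = 263.854 g/mol, so wt% Si = 56.170/263.854 × 100 = 21.29%.
M((Mg0.74Fe0.26)3KAlSi3O10(OH)2) = 441.855 g/mol, so wt% Si = 84.255/441.855 × 100 = 19.07%.
21.29 − 19.07 = 2.22 pp.

2.22 percentage points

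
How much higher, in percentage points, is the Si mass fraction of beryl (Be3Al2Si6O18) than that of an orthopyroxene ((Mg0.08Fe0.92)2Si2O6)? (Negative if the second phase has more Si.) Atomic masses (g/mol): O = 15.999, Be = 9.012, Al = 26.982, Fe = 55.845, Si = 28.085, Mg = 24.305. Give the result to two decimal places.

Si in Be3Al2Si6O18: molar mass 537.492 g/mol; 6×28.085 = 168.510 g → 31.35 wt%.
Si in (Mg0.08Fe0.92)2Si2O6: molar mass 258.808 g/mol; 2×28.085 = 56.170 g → 21.70 wt%.
Difference = 31.35 − 21.70 = 9.65 percentage points.

9.65 percentage points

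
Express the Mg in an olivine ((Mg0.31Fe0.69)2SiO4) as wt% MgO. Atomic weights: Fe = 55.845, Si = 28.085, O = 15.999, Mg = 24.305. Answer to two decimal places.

M((Mg0.31Fe0.69)2SiO4) = 184.216 g/mol; M(MgO) = 40.304 g/mol.
Moles MgO per formula unit = 0.62 Mg ÷ 1 = 0.6200.
MgO fraction = (0.6200 × 40.304) / 184.216 = 24.988/184.216 = 0.1356.

13.56 wt%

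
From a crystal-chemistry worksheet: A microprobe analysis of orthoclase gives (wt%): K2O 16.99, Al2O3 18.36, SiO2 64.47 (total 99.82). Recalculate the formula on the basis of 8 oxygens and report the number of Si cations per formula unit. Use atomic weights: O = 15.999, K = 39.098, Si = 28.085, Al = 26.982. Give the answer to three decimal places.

2.995 Si apfu

16.99 wt% K2O ÷ 94.195 g/mol = 0.18037 mol, giving 0.36074 K and 0.18037 O.
18.36 wt% Al2O3 ÷ 101.961 g/mol = 0.18007 mol, giving 0.36014 Al and 0.54021 O.
64.47 wt% SiO2 ÷ 60.083 g/mol = 1.07302 mol, giving 1.07302 Si and 2.14604 O.
Oxygen sums to 2.86662; scaling by 8/2.86662 = 2.79074 puts the formula on 8 O.
Si: 1.07302 × 2.79074 = 2.995 atoms per formula unit.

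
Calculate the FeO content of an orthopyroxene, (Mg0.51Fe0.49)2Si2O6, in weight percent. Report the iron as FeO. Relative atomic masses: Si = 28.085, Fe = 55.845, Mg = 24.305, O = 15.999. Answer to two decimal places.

30.39 wt%

Molar mass of (Mg0.51Fe0.49)2Si2O6 = 1.02·24.305 + 0.98·55.845 + 2·28.085 + 6·15.999 = 231.683 g/mol.
Each formula unit contains 0.98 Fe, equivalent to 0.98/1 = 0.9800 mol FeO.
M(FeO) = 1×55.845 + 1×15.999 = 71.844 g/mol.
Mass of FeO per formula unit = 0.9800 × 71.844 = 70.407 g.
FeO wt% = 70.407 / 231.683 × 100 = 30.39%.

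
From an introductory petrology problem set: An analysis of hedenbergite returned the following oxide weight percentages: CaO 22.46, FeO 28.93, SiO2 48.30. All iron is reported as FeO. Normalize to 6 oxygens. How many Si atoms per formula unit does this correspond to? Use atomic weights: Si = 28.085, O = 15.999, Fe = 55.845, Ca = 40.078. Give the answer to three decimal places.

2.001 Si apfu

22.46 wt% CaO ÷ 56.077 g/mol = 0.40052 mol, giving 0.40052 Ca and 0.40052 O.
28.93 wt% FeO ÷ 71.844 g/mol = 0.40268 mol, giving 0.40268 Fe and 0.40268 O.
48.30 wt% SiO2 ÷ 60.083 g/mol = 0.80389 mol, giving 0.80389 Si and 1.60778 O.
Oxygen sums to 2.41098; scaling by 6/2.41098 = 2.48861 puts the formula on 6 O.
Si: 0.80389 × 2.48861 = 2.001 atoms per formula unit.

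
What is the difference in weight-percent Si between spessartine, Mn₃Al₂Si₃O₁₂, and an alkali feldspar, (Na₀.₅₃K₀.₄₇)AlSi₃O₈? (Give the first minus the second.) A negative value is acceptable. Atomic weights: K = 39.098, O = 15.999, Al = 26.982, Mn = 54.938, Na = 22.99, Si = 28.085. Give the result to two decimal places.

-14.21 percentage points

First mineral: 84.255 g Si in 495.021 g formula = 17.02 wt% Si.
Second mineral: 84.255 g Si in 269.790 g formula = 31.23 wt% Si.
17.02% − 31.23% gives a difference of -14.21 percentage points.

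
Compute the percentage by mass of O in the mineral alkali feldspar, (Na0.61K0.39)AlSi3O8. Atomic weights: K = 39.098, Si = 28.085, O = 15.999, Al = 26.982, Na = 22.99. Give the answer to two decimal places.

Molar mass of (Na0.61K0.39)AlSi3O8: 0.61·22.99 + 0.39·39.098 + 1·26.982 + 3·28.085 + 8·15.999 = 268.501 g/mol.
Mass of O per formula unit: 8 × 15.999 = 127.992 g.
Weight fraction O = 127.992 / 268.501 = 0.4767.

47.67 weight percent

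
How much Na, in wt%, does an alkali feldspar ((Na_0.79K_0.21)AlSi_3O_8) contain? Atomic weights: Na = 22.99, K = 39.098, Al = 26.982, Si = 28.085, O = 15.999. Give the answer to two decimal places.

Formula mass = 0.79*22.99 + 0.21*39.098 + 1*26.982 + 3*28.085 + 8*15.999 = 265.602 g/mol, of which 18.162 g is Na.
So Na makes up 18.162/265.602 = 0.0684 of the mass, i.e. 6.84%.

6.84 wt%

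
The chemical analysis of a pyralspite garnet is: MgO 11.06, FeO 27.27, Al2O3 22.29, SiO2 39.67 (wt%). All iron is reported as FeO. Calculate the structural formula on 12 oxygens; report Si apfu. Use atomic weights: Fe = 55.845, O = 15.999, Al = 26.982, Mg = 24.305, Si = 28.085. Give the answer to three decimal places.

3.012 Si apfu

MgO: 11.06/40.304 = 0.27441 mol → 0.27441 mol Mg, 0.27441 mol O.
FeO: 27.27/71.844 = 0.37957 mol → 0.37957 mol Fe, 0.37957 mol O.
Al2O3: 22.29/101.961 = 0.21861 mol → 0.43722 mol Al, 0.65583 mol O.
SiO2: 39.67/60.083 = 0.66025 mol → 0.66025 mol Si, 1.32050 mol O.
Total oxygen = 2.63031 mol. Normalization factor = 12/2.63031 = 4.56220.
Si per 12 O = 0.66025 × 4.56220 = 3.012.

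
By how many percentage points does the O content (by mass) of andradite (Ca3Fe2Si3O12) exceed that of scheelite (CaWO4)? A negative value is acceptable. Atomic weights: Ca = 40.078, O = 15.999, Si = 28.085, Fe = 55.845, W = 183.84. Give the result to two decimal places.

M(Ca3Fe2Si3O12) = 508.167 g/mol, so wt% O = 191.988/508.167 × 100 = 37.78%.
M(CaWO4) = 287.914 g/mol, so wt% O = 63.996/287.914 × 100 = 22.23%.
37.78 − 22.23 = 15.55 pp.

15.55 percentage points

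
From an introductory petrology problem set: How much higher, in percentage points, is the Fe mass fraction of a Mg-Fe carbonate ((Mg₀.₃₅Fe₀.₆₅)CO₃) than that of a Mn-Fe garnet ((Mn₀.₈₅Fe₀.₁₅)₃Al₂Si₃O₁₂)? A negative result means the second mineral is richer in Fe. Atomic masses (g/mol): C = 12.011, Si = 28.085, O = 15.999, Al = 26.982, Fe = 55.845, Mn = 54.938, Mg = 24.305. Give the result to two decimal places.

First mineral: 36.299 g Fe in 104.814 g formula = 34.63 wt% Fe.
Second mineral: 25.130 g Fe in 495.429 g formula = 5.07 wt% Fe.
34.63% − 5.07% gives a difference of 29.56 percentage points.

29.56 percentage points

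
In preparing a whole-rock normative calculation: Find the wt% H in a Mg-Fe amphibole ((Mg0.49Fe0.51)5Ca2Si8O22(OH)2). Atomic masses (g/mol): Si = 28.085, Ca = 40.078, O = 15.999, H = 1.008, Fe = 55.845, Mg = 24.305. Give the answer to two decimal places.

Formula mass = 2.45*24.305 + 2.55*55.845 + 2*40.078 + 8*28.085 + 24*15.999 + 2*1.008 = 892.780 g/mol, of which 2.016 g is H.
So H makes up 2.016/892.780 = 0.0023 of the mass, i.e. 0.23%.

0.23 wt%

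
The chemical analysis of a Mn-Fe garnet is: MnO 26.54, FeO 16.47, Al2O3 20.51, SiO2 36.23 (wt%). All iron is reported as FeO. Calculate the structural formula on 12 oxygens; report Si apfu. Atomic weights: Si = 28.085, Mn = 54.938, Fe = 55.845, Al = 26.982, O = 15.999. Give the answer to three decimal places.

26.54 wt% MnO ÷ 70.937 g/mol = 0.37413 mol, giving 0.37413 Mn and 0.37413 O.
16.47 wt% FeO ÷ 71.844 g/mol = 0.22925 mol, giving 0.22925 Fe and 0.22925 O.
20.51 wt% Al2O3 ÷ 101.961 g/mol = 0.20116 mol, giving 0.40232 Al and 0.60348 O.
36.23 wt% SiO2 ÷ 60.083 g/mol = 0.60300 mol, giving 0.60300 Si and 1.20600 O.
Oxygen sums to 2.41286; scaling by 12/2.41286 = 4.97335 puts the formula on 12 O.
Si: 0.60300 × 4.97335 = 2.999 atoms per formula unit.

2.999 Si apfu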